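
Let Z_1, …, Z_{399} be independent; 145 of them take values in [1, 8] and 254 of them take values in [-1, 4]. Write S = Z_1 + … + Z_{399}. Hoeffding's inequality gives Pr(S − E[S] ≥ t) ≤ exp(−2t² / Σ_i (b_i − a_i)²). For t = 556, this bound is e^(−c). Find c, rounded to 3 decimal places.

Σ(b_i − a_i)² = 145·7² + 254·5² = 13455.
c = 2t² / 13455 = 2·556² / 13455 = 45.9511.

45.951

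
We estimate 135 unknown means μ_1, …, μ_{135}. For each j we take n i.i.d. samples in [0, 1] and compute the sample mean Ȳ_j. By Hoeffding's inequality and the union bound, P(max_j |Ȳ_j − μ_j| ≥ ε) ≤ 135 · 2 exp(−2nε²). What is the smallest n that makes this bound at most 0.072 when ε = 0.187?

Need 2·135·exp(−2nε²) ≤ 0.072, i.e. exp(−2nε²) ≤ 0.072/270.
So 2nε² ≥ ln(270/0.072) = 8.229511.
Hence n ≥ 8.229511/(2·0.187²) = 117.669.
The smallest integer n is 118.

118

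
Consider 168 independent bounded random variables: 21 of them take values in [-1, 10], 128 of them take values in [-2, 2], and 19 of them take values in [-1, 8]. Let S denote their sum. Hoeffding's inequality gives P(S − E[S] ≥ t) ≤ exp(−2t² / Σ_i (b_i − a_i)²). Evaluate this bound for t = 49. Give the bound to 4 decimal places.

Σ(b_i − a_i)² = 21·11² + 128·4² + 19·9² = 6128.
Exponent = 2·49² / 6128 = 0.78362.
Bound = exp(−0.78362) = 0.45675.

0.4568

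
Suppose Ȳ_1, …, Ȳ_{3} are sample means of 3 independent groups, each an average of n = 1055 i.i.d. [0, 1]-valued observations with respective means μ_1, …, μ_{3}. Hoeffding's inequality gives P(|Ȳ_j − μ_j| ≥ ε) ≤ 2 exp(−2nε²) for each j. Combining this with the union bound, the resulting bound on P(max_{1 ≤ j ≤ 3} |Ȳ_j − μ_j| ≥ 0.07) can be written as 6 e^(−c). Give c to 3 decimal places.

Union bound over the 3 events: P(max_{1 ≤ j ≤ 3} |Ȳ_j − μ_j| ≥ 0.07) ≤ 3·2·exp(−2nε²) = 6 exp(−2·1055·0.07²).
So c = 2·1055·0.07² = 10.3390.

10.339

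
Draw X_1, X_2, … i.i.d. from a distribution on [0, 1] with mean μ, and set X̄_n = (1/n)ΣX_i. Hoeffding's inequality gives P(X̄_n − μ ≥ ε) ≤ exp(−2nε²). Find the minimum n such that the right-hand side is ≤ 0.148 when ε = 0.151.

Require exp(−2nε²) ≤ 0.148, i.e. 2nε² ≥ ln(1/0.148) = 1.910543.
So n ≥ 1.910543 / (2·0.151²) = 41.896.
The smallest integer n is 42.

42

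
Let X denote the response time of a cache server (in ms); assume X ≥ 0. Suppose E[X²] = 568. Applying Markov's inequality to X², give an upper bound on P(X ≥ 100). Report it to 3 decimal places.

0.057

Since X ≥ 0, the event {X ≥ 100} is the same as {X² ≥ 10000}.
Markov's inequality applied to X² gives P(X² ≥ 10000) ≤ E[X²]/10000 = 568/10000 = 0.0568.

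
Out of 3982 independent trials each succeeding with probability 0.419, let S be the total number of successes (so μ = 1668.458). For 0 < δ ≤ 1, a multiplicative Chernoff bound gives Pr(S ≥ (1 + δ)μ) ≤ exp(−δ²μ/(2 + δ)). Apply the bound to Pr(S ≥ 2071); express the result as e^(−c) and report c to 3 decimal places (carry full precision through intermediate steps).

43.332

Write 2071 = (1 + δ)μ, so δ = 2071/1668.458 − 1 = 0.2412659…
Then the exponent is δ²μ/(2 + δ) = (2071 − μ)² / (μ·(2 + δ)) = 43.332499.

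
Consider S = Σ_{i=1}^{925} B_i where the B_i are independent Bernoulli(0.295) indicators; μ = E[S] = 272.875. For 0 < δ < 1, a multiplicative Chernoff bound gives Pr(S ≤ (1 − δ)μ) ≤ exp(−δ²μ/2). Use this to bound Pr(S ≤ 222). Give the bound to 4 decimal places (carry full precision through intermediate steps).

0.0087

Write 222 = (1 − δ)μ, so δ = 1 − 222/272.875 = 0.1864407…
Then the exponent is δ²μ/2 = (μ − 222)²/(2μ) = 4.742585.
Bound = exp(−4.742585) = 0.00872.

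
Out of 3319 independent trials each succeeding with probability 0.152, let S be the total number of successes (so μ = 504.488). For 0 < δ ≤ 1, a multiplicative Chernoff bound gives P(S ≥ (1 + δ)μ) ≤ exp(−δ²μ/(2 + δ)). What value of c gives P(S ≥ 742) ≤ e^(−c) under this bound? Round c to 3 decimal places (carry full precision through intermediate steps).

Write 742 = (1 + δ)μ, so δ = 742/504.488 − 1 = 0.4707981…
Then the exponent is δ²μ/(2 + δ) = (742 − μ)² / (μ·(2 + δ)) = 45.256713.

45.257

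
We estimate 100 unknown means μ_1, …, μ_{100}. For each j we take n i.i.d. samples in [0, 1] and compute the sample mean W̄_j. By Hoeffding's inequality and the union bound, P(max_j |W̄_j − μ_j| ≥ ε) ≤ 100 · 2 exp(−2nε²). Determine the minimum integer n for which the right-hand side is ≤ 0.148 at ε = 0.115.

273

Need 2·100·exp(−2nε²) ≤ 0.148, i.e. exp(−2nε²) ≤ 0.148/200.
So 2nε² ≥ ln(200/0.148) = 7.208860.
Hence n ≥ 7.208860/(2·0.115²) = 272.547.
The smallest integer n is 273.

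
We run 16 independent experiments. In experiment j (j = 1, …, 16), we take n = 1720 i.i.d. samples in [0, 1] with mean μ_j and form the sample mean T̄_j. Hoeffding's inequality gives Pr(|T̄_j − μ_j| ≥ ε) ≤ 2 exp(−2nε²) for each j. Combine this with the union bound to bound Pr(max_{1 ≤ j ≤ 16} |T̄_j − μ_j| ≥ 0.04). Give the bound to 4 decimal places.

Per-experiment Hoeffding bound: 2·exp(−2·1720·0.04²) = 2·exp(−5.50400) = 0.0081409.
Union bound over 16 events: 16·0.0081409 = 0.13025.

0.1303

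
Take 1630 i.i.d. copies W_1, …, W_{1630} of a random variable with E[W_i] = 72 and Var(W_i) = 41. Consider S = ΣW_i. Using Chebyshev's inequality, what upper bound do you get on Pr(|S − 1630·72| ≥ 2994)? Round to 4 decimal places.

0.0075

Var(S) = n·Var(W_i) = 1630·41 = 66830.
Chebyshev: Pr(|S − 1630·72| ≥ 2994) ≤ Var(S)/2994² = 66830/8964036 = 0.0075.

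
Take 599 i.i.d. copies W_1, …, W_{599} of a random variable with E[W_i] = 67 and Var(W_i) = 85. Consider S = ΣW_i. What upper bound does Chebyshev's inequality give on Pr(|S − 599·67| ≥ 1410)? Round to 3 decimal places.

Var(S) = n·Var(W_i) = 599·85 = 50915.
Chebyshev: Pr(|S − 599·67| ≥ 1410) ≤ Var(S)/1410² = 50915/1988100 = 0.0256.

0.026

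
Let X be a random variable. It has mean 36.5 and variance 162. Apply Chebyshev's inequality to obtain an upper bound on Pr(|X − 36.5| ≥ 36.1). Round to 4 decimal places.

Chebyshev: Pr(|X − μ| ≥ t) ≤ Var(X)/t².
Bound = 162 / 1303.21 = 0.1243.

0.1243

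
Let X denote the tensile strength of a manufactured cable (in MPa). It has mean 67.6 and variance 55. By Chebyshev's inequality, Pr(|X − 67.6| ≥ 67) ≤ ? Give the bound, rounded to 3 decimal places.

Chebyshev: Pr(|X − μ| ≥ t) ≤ Var(X)/t².
Bound = 55 / 4489 = 0.0123.

0.012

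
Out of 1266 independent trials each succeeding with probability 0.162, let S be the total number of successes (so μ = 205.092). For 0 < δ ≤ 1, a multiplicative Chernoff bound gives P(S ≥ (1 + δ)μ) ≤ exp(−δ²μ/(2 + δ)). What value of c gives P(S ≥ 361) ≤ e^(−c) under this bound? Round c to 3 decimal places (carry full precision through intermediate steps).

Write 361 = (1 + δ)μ, so δ = 361/205.092 − 1 = 0.7601857…
Then the exponent is δ²μ/(2 + δ) = (361 − μ)² / (μ·(2 + δ)) = 42.938788.

42.939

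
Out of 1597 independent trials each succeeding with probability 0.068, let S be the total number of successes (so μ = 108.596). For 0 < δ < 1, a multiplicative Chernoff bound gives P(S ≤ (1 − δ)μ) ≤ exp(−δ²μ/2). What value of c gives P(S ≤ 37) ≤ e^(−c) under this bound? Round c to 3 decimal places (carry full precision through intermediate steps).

23.601

Write 37 = (1 − δ)μ, so δ = 1 − 37/108.596 = 0.6592876…
Then the exponent is δ²μ/2 = (μ − 37)²/(2μ) = 23.601179.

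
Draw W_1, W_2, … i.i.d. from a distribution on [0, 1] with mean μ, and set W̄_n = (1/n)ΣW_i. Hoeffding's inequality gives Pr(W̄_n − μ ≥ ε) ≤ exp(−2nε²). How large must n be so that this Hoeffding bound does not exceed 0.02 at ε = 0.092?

232

Require exp(−2nε²) ≤ 0.02, i.e. 2nε² ≥ ln(1/0.02) = 3.912023.
So n ≥ 3.912023 / (2·0.092²) = 231.098.
The smallest integer n is 232.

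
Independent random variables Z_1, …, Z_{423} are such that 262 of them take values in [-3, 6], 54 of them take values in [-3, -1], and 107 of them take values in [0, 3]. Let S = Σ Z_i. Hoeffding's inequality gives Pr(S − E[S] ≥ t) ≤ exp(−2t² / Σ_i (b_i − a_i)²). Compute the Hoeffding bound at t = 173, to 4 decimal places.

0.0691

Σ(b_i − a_i)² = 262·9² + 54·2² + 107·3² = 22401.
Exponent = 2·173² / 22401 = 2.67211.
Bound = exp(−2.67211) = 0.06911.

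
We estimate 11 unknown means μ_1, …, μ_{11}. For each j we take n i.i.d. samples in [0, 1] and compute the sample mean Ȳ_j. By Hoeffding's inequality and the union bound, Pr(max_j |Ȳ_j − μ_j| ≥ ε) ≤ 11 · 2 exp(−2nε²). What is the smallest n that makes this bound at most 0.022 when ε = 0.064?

Need 2·11·exp(−2nε²) ≤ 0.022, i.e. exp(−2nε²) ≤ 0.022/22.
So 2nε² ≥ ln(22/0.022) = 6.907755.
Hence n ≥ 6.907755/(2·0.064²) = 843.232.
The smallest integer n is 844.

844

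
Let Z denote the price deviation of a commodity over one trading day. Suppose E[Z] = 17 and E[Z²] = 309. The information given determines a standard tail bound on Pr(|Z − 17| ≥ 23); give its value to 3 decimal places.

The first two moments determine the variance, so Chebyshev's inequality is the sharpest standard bound available.
Var(Z) = E[Z²] − (E[Z])² = 309 − 289 = 20.
Chebyshev's inequality: Pr(|Z − μ| ≥ t) ≤ Var(Z)/t² = 20/529 = 0.0378.

0.038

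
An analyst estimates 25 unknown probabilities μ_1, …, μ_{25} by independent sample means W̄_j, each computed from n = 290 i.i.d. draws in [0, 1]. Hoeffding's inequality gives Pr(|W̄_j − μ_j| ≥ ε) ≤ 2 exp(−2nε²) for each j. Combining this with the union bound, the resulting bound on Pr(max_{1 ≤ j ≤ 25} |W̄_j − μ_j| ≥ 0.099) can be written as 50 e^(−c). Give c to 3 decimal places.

Union bound over the 25 events: Pr(max_{1 ≤ j ≤ 25} |W̄_j − μ_j| ≥ 0.099) ≤ 25·2·exp(−2nε²) = 50 exp(−2·290·0.099²).
So c = 2·290·0.099² = 5.6846.

5.685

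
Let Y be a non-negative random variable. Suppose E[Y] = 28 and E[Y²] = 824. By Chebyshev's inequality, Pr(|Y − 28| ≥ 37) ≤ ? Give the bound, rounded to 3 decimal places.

0.029

Var(Y) = E[Y²] − (E[Y])² = 824 − 784 = 40.
Chebyshev's inequality: Pr(|Y − μ| ≥ t) ≤ Var(Y)/t² = 40/1369 = 0.0292.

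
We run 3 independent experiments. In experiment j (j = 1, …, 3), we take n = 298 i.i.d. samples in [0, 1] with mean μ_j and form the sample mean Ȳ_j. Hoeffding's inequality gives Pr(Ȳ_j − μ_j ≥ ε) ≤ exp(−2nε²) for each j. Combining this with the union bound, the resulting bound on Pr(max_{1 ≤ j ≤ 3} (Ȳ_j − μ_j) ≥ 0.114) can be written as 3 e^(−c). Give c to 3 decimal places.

Union bound over the 3 events: Pr(max_{1 ≤ j ≤ 3} (Ȳ_j − μ_j) ≥ 0.114) ≤ 3·exp(−2nε²) = 3 exp(−2·298·0.114²).
So c = 2·298·0.114² = 7.7456.

7.746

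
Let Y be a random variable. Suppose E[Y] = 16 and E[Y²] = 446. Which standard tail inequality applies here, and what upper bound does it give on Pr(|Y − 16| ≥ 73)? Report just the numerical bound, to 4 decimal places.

0.0357

The first two moments determine the variance, so Chebyshev's inequality is the sharpest standard bound available.
Var(Y) = E[Y²] − (E[Y])² = 446 − 256 = 190.
Chebyshev's inequality: Pr(|Y − μ| ≥ t) ≤ Var(Y)/t² = 190/5329 = 0.0357.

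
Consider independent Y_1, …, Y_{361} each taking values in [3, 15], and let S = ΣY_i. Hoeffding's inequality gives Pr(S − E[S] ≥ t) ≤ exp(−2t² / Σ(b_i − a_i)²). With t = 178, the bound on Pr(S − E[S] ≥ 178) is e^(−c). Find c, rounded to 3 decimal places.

1.219

Σ(b_i − a_i)² = 361·(12)² = 51984.
c = 2t²/51984 = 2·178²/51984 = 1.2190.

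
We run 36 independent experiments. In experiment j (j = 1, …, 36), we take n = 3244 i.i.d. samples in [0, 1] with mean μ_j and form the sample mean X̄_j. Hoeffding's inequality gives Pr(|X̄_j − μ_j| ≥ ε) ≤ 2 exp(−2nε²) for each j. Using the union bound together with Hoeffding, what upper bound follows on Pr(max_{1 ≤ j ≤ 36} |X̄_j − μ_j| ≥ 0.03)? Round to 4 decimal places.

0.2096

Per-experiment Hoeffding bound: 2·exp(−2·3244·0.03²) = 2·exp(−5.83920) = 0.0058223.
Union bound over 36 events: 36·0.0058223 = 0.20960.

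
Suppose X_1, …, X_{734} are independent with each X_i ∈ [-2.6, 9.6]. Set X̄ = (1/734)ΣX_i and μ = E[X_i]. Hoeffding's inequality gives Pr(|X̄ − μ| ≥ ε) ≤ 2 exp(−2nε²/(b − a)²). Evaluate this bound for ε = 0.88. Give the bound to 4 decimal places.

0.0010

Exponent: 2nε²/(b − a)² = 2·734·0.88² / 12.2² = 7.63786.
Bound = 2·exp(−7.63786) = 0.00096.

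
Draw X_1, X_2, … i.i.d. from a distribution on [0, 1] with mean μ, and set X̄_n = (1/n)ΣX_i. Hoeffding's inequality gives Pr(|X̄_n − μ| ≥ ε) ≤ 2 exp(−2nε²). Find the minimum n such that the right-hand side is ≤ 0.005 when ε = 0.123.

199

Require 2·exp(−2nε²) ≤ 0.005, i.e. 2nε² ≥ ln(2/0.005) = 5.991465.
So n ≥ 5.991465 / (2·0.123²) = 198.013.
The smallest integer n is 199.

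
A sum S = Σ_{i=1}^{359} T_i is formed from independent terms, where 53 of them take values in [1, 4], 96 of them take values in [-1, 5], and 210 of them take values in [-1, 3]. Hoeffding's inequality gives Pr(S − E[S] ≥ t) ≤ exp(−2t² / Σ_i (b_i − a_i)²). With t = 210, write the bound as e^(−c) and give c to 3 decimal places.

Σ(b_i − a_i)² = 53·3² + 96·6² + 210·4² = 7293.
c = 2t² / 7293 = 2·210² / 7293 = 12.0938.

12.094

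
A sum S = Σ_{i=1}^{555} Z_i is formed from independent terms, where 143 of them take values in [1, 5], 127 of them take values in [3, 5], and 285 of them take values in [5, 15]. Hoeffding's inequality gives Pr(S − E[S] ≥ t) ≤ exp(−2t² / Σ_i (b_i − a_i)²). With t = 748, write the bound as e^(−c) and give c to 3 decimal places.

Σ(b_i − a_i)² = 143·4² + 127·2² + 285·10² = 31296.
c = 2t² / 31296 = 2·748² / 31296 = 35.7556.

35.756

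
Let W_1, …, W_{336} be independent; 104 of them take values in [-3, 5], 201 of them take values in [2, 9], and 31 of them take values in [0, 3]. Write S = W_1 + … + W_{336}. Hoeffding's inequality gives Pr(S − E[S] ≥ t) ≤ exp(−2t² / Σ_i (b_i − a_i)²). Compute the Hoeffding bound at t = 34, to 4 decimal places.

0.8713

Σ(b_i − a_i)² = 104·8² + 201·7² + 31·3² = 16784.
Exponent = 2·34² / 16784 = 0.13775.
Bound = exp(−0.13775) = 0.87132.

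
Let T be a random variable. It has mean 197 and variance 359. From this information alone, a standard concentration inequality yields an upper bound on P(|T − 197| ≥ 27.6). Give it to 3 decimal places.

0.471

Mean and variance are known, so Chebyshev's inequality applies.
Chebyshev: P(|T − μ| ≥ t) ≤ Var(T)/t².
Bound = 359 / 761.76 = 0.4713.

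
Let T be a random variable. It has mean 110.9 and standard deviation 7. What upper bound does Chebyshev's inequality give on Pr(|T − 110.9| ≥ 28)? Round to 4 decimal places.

0.0625

Chebyshev: Pr(|T − μ| ≥ t) ≤ Var(T)/t².
Var(T) = σ² = 7² = 49.
Bound = 49 / 784 = 0.0625.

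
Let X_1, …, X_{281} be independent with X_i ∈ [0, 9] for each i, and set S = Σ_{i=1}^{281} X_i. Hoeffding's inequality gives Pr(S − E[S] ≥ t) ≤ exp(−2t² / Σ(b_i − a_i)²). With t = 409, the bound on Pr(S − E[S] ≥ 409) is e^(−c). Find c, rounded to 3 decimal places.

14.699

Σ(b_i − a_i)² = 281·(9)² = 22761.
c = 2t²/22761 = 2·409²/22761 = 14.6989.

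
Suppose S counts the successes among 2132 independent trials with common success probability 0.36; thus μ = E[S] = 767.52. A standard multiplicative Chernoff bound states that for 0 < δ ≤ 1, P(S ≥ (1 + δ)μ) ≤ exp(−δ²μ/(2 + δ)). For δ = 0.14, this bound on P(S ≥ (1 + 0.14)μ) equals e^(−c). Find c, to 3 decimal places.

c = δ²μ/(2 + δ) = 0.14²·767.52/(2 + 0.14) = 7.0296.

7.030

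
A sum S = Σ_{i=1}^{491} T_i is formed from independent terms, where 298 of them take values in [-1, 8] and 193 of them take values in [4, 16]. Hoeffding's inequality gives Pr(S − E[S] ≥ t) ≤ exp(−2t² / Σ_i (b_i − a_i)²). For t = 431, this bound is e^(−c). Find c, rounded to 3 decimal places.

7.154

Σ(b_i − a_i)² = 298·9² + 193·12² = 51930.
c = 2t² / 51930 = 2·431² / 51930 = 7.1543.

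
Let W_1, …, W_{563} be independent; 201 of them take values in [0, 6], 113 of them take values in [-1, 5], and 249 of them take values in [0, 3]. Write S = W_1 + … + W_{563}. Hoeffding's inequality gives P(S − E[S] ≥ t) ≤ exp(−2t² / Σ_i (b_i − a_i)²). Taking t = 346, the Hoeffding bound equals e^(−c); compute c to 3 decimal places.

Σ(b_i − a_i)² = 201·6² + 113·6² + 249·3² = 13545.
c = 2t² / 13545 = 2·346² / 13545 = 17.6768.

17.677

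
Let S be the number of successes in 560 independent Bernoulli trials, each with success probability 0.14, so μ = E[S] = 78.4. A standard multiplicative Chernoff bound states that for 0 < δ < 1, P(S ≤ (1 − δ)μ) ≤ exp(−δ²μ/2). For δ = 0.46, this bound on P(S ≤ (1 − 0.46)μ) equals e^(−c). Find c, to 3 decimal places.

8.295

c = δ²μ/2 = 0.46²·78.4/2 = 8.2947.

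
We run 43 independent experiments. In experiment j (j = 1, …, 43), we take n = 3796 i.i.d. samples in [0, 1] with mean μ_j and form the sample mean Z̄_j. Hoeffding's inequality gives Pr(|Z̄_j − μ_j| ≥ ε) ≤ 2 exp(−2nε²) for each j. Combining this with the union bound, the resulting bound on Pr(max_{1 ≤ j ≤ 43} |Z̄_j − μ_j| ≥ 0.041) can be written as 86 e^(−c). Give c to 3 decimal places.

Union bound over the 43 events: Pr(max_{1 ≤ j ≤ 43} |Z̄_j − μ_j| ≥ 0.041) ≤ 43·2·exp(−2nε²) = 86 exp(−2·3796·0.041²).
So c = 2·3796·0.041² = 12.7622.

12.762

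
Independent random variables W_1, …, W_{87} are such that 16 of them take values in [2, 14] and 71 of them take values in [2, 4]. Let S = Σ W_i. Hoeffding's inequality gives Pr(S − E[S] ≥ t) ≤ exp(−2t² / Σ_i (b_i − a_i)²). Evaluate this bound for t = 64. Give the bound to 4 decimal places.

Σ(b_i − a_i)² = 16·12² + 71·2² = 2588.
Exponent = 2·64² / 2588 = 3.16538.
Bound = exp(−3.16538) = 0.04220.

0.0422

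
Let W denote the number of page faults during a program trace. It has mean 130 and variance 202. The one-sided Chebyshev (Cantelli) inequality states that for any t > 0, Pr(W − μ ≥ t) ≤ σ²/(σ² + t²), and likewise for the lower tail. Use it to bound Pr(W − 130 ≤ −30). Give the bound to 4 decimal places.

0.1833

Here σ² = 202 and t = 30, so σ² + t² = 1102.
Cantelli's bound: 202/1102 = 0.1833.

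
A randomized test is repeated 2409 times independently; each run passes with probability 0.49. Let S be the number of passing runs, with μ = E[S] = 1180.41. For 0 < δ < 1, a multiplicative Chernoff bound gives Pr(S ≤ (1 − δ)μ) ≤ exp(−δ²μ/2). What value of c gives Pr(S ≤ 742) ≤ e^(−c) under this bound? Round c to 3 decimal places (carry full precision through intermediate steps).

Write 742 = (1 − δ)μ, so δ = 1 − 742/1180.41 = 0.3714049…
Then the exponent is δ²μ/2 = (μ − 742)²/(2μ) = 81.413800.

81.414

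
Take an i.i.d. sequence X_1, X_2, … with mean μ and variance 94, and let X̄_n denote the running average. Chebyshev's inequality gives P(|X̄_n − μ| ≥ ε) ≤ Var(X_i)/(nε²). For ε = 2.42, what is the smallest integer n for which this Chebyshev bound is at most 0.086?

187

Require 94/(n·2.42²) ≤ 0.086, i.e. n ≥ 94/(0.086·2.42²) = 186.637.
The smallest integer n is 187.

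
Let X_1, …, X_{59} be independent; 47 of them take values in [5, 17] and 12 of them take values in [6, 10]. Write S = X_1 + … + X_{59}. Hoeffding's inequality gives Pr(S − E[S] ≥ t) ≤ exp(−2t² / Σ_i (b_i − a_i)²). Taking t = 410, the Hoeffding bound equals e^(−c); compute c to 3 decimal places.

Σ(b_i − a_i)² = 47·12² + 12·4² = 6960.
c = 2t² / 6960 = 2·410² / 6960 = 48.3046.

48.305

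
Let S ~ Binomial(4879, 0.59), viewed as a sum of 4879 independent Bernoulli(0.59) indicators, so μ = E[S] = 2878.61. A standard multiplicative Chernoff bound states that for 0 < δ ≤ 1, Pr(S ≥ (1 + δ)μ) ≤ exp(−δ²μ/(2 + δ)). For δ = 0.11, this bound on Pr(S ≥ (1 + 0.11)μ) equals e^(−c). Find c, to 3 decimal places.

16.508

c = δ²μ/(2 + δ) = 0.11²·2878.61/(2 + 0.11) = 16.5077.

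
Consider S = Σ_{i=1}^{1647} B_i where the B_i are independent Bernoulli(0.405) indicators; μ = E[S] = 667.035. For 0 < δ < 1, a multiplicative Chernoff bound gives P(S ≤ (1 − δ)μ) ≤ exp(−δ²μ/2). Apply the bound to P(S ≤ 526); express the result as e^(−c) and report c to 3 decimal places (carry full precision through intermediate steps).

Write 526 = (1 − δ)μ, so δ = 1 − 526/667.035 = 0.2114357…
Then the exponent is δ²μ/2 = (μ − 526)²/(2μ) = 14.909916.

14.910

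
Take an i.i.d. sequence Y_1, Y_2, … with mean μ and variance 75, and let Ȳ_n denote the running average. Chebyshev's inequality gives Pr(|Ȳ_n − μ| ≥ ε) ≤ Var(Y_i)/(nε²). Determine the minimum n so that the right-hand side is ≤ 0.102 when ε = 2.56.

Require 75/(n·2.56²) ≤ 0.102, i.e. n ≥ 75/(0.102·2.56²) = 112.197.
The smallest integer n is 113.

113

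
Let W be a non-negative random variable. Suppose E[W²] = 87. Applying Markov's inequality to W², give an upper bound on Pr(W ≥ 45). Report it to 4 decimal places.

0.0430

Since W ≥ 0, the event {W ≥ 45} is the same as {W² ≥ 2025}.
Markov's inequality applied to W² gives Pr(W² ≥ 2025) ≤ E[W²]/2025 = 87/2025 = 0.0430.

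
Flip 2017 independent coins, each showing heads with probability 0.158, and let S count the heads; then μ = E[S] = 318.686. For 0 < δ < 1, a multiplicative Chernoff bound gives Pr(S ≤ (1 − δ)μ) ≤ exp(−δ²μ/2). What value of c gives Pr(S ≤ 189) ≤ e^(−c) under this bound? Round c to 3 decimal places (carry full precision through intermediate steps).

Write 189 = (1 − δ)μ, so δ = 1 − 189/318.686 = 0.4069397…
Then the exponent is δ²μ/2 = (μ − 189)²/(2μ) = 26.387194.

26.387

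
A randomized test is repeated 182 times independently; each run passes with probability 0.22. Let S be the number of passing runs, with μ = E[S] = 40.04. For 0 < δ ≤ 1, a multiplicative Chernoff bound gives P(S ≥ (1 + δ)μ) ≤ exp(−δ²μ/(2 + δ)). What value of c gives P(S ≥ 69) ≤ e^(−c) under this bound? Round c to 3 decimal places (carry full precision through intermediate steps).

7.692

Write 69 = (1 + δ)μ, so δ = 69/40.04 − 1 = 0.7232767…
Then the exponent is δ²μ/(2 + δ) = (69 − μ)² / (μ·(2 + δ)) = 7.691504.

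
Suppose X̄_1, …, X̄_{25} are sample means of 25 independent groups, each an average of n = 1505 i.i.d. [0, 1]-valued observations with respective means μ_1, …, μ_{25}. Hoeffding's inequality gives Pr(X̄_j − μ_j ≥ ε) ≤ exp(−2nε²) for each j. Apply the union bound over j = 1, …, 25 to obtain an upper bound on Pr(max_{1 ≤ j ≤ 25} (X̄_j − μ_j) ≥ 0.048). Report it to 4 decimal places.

Per-experiment Hoeffding bound: exp(−2·1505·0.048²) = exp(−6.93504) = 0.00097308.
Union bound over 25 events: 25·0.00097308 = 0.02433.

0.0243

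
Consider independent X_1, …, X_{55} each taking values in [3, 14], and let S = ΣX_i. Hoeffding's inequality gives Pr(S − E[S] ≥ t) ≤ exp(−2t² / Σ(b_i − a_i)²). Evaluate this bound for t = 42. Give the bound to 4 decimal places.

0.5885

Σ(b_i − a_i)² = 55·(11)² = 6655.
Exponent = 2·42²/6655 = 0.5301.
Bound = exp(−0.5301) = 0.58853.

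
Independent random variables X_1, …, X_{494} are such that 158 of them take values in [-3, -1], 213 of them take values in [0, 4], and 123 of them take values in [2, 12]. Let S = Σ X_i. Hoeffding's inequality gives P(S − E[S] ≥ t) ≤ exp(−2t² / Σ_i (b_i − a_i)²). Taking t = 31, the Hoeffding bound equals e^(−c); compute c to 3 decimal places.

Σ(b_i − a_i)² = 158·2² + 213·4² + 123·10² = 16340.
c = 2t² / 16340 = 2·31² / 16340 = 0.1176.

0.118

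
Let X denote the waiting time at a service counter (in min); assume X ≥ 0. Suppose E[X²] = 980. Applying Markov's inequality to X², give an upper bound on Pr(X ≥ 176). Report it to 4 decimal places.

Since X ≥ 0, the event {X ≥ 176} is the same as {X² ≥ 30976}.
Markov's inequality applied to X² gives Pr(X² ≥ 30976) ≤ E[X²]/30976 = 980/30976 = 0.0316.

0.0316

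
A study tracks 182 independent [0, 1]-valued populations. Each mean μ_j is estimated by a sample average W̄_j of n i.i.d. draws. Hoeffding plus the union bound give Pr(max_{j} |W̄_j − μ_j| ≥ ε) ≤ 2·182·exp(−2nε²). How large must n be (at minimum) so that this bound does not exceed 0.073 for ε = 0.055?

Need 2·182·exp(−2nε²) ≤ 0.073, i.e. exp(−2nε²) ≤ 0.073/364.
So 2nε² ≥ ln(364/0.073) = 8.514450.
Hence n ≥ 8.514450/(2·0.055²) = 1407.347.
The smallest integer n is 1408.

1408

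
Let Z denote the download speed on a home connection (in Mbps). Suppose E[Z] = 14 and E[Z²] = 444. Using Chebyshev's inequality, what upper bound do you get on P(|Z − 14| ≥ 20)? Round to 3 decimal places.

0.620

Var(Z) = E[Z²] − (E[Z])² = 444 − 196 = 248.
Chebyshev's inequality: P(|Z − μ| ≥ t) ≤ Var(Z)/t² = 248/400 = 0.6200.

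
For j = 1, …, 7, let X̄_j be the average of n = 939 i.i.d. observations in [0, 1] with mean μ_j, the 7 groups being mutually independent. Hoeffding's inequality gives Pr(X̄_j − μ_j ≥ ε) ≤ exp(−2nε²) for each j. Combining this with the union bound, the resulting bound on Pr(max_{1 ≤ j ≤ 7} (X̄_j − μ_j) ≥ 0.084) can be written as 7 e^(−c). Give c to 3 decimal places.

13.251

Union bound over the 7 events: Pr(max_{1 ≤ j ≤ 7} (X̄_j − μ_j) ≥ 0.084) ≤ 7·exp(−2nε²) = 7 exp(−2·939·0.084²).
So c = 2·939·0.084² = 13.2512.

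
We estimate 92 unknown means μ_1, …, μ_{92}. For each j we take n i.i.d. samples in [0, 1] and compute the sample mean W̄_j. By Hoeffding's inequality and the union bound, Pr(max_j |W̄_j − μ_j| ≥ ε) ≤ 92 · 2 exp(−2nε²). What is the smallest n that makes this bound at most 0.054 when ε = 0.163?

Need 2·92·exp(−2nε²) ≤ 0.054, i.e. exp(−2nε²) ≤ 0.054/184.
So 2nε² ≥ ln(184/0.054) = 8.133707.
Hence n ≥ 8.133707/(2·0.163²) = 153.068.
The smallest integer n is 154.

154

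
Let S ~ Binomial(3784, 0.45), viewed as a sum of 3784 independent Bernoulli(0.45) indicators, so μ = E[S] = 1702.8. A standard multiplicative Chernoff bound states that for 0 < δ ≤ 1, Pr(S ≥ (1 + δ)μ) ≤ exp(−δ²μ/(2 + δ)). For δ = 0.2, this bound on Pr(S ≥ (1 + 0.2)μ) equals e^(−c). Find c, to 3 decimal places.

30.960

c = δ²μ/(2 + δ) = 0.2²·1702.8/(2 + 0.2) = 30.9600.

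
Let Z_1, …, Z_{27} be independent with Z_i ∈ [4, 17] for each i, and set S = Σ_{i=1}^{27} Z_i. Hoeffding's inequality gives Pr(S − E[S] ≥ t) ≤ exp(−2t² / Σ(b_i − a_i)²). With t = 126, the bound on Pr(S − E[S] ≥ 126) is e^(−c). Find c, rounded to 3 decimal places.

6.959

Σ(b_i − a_i)² = 27·(13)² = 4563.
c = 2t²/4563 = 2·126²/4563 = 6.9586.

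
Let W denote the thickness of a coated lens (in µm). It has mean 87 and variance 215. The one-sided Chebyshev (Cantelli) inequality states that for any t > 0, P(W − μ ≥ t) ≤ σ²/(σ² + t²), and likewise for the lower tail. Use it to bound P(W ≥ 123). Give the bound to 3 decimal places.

Here σ² = 215 and t = 36, so σ² + t² = 1511.
Cantelli's bound: 215/1511 = 0.1423.

0.142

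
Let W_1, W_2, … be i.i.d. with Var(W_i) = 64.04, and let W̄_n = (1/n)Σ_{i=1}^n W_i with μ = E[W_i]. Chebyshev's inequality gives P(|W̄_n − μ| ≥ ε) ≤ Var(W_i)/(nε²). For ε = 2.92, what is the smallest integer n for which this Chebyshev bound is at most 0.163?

47

Require 64.04/(n·2.92²) ≤ 0.163, i.e. n ≥ 64.04/(0.163·2.92²) = 46.078.
The smallest integer n is 47.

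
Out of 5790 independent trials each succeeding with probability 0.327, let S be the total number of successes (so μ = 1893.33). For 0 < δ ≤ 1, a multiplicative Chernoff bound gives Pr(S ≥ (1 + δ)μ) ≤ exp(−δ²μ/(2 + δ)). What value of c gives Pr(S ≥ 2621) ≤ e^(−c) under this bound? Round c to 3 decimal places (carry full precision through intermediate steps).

Write 2621 = (1 + δ)μ, so δ = 2621/1893.33 − 1 = 0.3843334…
Then the exponent is δ²μ/(2 + δ) = (2621 − μ)² / (μ·(2 + δ)) = 117.293957.

117.294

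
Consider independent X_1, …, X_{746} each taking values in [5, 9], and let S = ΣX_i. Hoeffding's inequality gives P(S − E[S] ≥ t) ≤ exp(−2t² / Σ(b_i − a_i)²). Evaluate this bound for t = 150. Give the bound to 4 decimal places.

Σ(b_i − a_i)² = 746·(4)² = 11936.
Exponent = 2·150²/11936 = 3.7701.
Bound = exp(−3.7701) = 0.02305.

0.0230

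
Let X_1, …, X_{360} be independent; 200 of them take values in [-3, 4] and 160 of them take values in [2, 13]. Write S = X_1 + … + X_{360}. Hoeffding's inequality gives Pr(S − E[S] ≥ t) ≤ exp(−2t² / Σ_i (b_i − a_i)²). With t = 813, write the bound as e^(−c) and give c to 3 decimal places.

45.334

Σ(b_i − a_i)² = 200·7² + 160·11² = 29160.
c = 2t² / 29160 = 2·813² / 29160 = 45.3340.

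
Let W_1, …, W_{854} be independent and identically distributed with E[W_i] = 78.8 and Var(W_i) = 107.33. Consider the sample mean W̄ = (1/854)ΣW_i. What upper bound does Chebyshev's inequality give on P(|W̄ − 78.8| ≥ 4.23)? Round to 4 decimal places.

0.0070

Var(W̄) = Var(W_i)/n = 107.33/854 = 0.12568.
Chebyshev: P(|W̄ − 78.8| ≥ 4.23) ≤ Var(W̄)/(4.23)² = 107.33/(854·4.23²) = 0.0070.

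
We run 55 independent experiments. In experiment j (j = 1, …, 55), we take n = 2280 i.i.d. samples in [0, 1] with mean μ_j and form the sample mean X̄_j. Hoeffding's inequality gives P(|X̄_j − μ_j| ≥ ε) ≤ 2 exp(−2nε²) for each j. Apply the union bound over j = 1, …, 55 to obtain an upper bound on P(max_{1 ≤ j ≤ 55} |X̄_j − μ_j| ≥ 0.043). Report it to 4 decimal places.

Per-experiment Hoeffding bound: 2·exp(−2·2280·0.043²) = 2·exp(−8.43144) = 0.00043581.
Union bound over 55 events: 55·0.00043581 = 0.02397.

0.0240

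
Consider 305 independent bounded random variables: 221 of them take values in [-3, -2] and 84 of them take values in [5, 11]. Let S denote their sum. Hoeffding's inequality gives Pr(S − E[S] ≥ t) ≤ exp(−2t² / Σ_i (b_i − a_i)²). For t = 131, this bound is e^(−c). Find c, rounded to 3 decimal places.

Σ(b_i − a_i)² = 221·1² + 84·6² = 3245.
c = 2t² / 3245 = 2·131² / 3245 = 10.5769.

10.577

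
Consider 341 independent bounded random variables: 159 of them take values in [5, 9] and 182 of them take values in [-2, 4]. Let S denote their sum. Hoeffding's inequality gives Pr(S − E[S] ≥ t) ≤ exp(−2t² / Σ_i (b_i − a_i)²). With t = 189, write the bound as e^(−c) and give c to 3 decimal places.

Σ(b_i − a_i)² = 159·4² + 182·6² = 9096.
c = 2t² / 9096 = 2·189² / 9096 = 7.8542.

7.854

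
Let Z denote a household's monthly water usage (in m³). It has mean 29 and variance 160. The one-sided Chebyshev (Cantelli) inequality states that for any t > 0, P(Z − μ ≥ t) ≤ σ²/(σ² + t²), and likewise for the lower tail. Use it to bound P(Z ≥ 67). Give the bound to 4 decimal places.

Here σ² = 160 and t = 38, so σ² + t² = 1604.
Cantelli's bound: 160/1604 = 0.0998.

0.0998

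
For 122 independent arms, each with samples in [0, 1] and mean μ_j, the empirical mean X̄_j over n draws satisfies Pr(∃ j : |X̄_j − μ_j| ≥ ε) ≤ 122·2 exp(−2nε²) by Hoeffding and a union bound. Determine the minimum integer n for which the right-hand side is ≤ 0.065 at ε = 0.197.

Need 2·122·exp(−2nε²) ≤ 0.065, i.e. exp(−2nε²) ≤ 0.065/244.
So 2nε² ≥ ln(244/0.065) = 8.230536.
Hence n ≥ 8.230536/(2·0.197²) = 106.039.
The smallest integer n is 107.

107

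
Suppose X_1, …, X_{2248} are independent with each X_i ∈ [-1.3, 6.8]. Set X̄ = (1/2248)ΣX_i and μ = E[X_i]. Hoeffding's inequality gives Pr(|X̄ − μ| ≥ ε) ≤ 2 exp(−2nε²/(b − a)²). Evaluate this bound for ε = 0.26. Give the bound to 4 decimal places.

Exponent: 2nε²/(b − a)² = 2·2248·0.26² / 8.1² = 4.63237.
Bound = 2·exp(−4.63237) = 0.01946.

0.0195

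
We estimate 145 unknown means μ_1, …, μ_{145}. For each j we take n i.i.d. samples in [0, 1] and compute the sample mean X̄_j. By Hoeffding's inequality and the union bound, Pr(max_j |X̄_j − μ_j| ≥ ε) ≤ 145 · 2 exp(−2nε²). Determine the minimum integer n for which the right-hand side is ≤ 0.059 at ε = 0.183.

127

Need 2·145·exp(−2nε²) ≤ 0.059, i.e. exp(−2nε²) ≤ 0.059/290.
So 2nε² ≥ ln(290/0.059) = 8.500099.
Hence n ≥ 8.500099/(2·0.183²) = 126.909.
The smallest integer n is 127.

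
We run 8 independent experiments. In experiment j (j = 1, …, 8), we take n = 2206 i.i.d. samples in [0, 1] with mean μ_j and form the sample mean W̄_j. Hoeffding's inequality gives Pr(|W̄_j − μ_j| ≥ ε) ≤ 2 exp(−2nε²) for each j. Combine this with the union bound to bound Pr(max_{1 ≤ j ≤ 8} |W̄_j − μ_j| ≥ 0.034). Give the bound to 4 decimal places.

0.0975

Per-experiment Hoeffding bound: 2·exp(−2·2206·0.034²) = 2·exp(−5.10027) = 0.01219.
Union bound over 8 events: 8·0.01219 = 0.09752.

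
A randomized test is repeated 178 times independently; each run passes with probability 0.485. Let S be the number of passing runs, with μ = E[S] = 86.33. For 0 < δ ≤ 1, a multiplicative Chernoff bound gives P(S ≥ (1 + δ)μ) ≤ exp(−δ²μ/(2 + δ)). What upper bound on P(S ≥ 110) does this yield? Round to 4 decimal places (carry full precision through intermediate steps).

Write 110 = (1 + δ)μ, so δ = 110/86.33 − 1 = 0.2741805…
Then the exponent is δ²μ/(2 + δ) = (110 − μ)² / (μ·(2 + δ)) = 2.853710.
Bound = exp(−2.853710) = 0.05763.

0.0576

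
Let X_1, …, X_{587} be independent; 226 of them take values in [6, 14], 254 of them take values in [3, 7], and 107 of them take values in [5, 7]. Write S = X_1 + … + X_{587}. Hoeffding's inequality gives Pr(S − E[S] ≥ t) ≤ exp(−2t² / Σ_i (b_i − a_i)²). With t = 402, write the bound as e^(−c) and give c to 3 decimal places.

17.050

Σ(b_i − a_i)² = 226·8² + 254·4² + 107·2² = 18956.
c = 2t² / 18956 = 2·402² / 18956 = 17.0504.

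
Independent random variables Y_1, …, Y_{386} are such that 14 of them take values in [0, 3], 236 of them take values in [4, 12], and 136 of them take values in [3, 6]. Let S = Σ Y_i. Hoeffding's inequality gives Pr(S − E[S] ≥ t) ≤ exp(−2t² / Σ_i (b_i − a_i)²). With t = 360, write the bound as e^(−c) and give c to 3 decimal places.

Σ(b_i − a_i)² = 14·3² + 236·8² + 136·3² = 16454.
c = 2t² / 16454 = 2·360² / 16454 = 15.7530.

15.753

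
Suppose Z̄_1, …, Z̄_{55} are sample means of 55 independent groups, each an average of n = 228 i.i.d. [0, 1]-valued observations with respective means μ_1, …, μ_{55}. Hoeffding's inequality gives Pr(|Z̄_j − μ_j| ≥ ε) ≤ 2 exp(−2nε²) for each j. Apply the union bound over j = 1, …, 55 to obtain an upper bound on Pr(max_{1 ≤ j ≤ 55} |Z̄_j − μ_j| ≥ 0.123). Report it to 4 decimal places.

Per-experiment Hoeffding bound: 2·exp(−2·228·0.123²) = 2·exp(−6.89882) = 0.0020179.
Union bound over 55 events: 55·0.0020179 = 0.11099.

0.1110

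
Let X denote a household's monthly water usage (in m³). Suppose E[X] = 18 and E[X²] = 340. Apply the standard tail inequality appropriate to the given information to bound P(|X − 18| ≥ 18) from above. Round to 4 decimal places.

0.0494

The first two moments determine the variance, so Chebyshev's inequality is the sharpest standard bound available.
Var(X) = E[X²] − (E[X])² = 340 − 324 = 16.
Chebyshev's inequality: P(|X − μ| ≥ t) ≤ Var(X)/t² = 16/324 = 0.0494.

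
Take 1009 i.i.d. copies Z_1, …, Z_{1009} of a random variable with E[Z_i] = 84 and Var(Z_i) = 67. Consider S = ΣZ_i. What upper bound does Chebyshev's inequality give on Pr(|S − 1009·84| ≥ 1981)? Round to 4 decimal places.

0.0172

Var(S) = n·Var(Z_i) = 1009·67 = 67603.
Chebyshev: Pr(|S − 1009·84| ≥ 1981) ≤ Var(S)/1981² = 67603/3924361 = 0.0172.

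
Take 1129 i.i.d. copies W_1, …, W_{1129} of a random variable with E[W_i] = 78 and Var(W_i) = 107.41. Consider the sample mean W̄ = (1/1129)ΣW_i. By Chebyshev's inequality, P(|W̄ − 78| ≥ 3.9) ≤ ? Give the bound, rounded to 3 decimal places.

0.006

Var(W̄) = Var(W_i)/n = 107.41/1129 = 0.095137.
Chebyshev: P(|W̄ − 78| ≥ 3.9) ≤ Var(W̄)/(3.9)² = 107.41/(1129·3.9²) = 0.0063.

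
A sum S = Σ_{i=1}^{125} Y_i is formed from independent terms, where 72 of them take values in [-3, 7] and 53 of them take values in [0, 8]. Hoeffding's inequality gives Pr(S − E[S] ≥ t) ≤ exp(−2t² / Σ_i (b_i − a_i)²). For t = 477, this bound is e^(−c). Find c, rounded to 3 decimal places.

Σ(b_i − a_i)² = 72·10² + 53·8² = 10592.
c = 2t² / 10592 = 2·477² / 10592 = 42.9624.

42.962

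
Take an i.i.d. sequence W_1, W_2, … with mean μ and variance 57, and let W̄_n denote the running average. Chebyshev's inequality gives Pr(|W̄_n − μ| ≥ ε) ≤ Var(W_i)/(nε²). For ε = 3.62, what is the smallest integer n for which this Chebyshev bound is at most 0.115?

Require 57/(n·3.62²) ≤ 0.115, i.e. n ≥ 57/(0.115·3.62²) = 37.823.
The smallest integer n is 38.

38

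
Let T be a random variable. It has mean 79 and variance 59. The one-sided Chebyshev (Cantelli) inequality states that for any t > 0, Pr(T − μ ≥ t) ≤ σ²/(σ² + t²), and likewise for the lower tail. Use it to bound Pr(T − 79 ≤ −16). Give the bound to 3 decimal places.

Here σ² = 59 and t = 16, so σ² + t² = 315.
Cantelli's bound: 59/315 = 0.1873.

0.187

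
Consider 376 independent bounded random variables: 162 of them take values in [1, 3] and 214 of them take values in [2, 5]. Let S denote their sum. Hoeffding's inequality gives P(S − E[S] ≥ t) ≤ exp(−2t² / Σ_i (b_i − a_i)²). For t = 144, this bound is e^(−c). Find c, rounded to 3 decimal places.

Σ(b_i − a_i)² = 162·2² + 214·3² = 2574.
c = 2t² / 2574 = 2·144² / 2574 = 16.1119.

16.112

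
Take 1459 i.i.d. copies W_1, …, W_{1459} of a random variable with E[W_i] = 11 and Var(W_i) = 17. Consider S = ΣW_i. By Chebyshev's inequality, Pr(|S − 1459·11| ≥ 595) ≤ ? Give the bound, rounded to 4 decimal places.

0.0701

Var(S) = n·Var(W_i) = 1459·17 = 24803.
Chebyshev: Pr(|S − 1459·11| ≥ 595) ≤ Var(S)/595² = 24803/354025 = 0.0701.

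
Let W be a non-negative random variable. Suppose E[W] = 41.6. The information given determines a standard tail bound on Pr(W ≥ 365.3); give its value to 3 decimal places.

0.114

Only the mean of a non-negative variable is known, so Markov's inequality is the applicable tail bound.
Markov's inequality: for a non-negative random variable, Pr(W ≥ a) ≤ E[W]/a.
Here E[W] = 41.6 and a = 365.3, so the bound is 41.6/365.3 = 0.1139.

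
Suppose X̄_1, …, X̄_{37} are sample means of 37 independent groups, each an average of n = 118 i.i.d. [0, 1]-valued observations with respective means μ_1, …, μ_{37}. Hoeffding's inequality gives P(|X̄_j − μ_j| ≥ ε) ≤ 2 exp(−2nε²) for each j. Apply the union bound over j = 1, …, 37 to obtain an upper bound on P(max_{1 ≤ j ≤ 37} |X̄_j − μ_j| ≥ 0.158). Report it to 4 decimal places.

0.2044

Per-experiment Hoeffding bound: 2·exp(−2·118·0.158²) = 2·exp(−5.89150) = 0.0055256.
Union bound over 37 events: 37·0.0055256 = 0.20445.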